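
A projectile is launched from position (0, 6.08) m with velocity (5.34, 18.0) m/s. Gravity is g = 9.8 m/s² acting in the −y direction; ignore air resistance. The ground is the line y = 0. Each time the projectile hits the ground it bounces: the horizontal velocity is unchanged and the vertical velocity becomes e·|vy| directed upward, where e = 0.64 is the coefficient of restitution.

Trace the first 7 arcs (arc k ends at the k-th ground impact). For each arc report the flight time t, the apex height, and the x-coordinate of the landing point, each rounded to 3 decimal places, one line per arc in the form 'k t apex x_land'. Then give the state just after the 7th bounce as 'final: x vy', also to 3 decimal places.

Arc 1: start y=6.080, vy=18.000 → t=3.985, apex=22.611, x_land=21.279, impact vy=-21.052
  bounce: vy ← 0.64·21.052 = 13.473
Arc 2: start y=0.000, vy=13.473 → t=2.750, apex=9.261, x_land=35.962, impact vy=-13.473
  bounce: vy ← 0.64·13.473 = 8.623
Arc 3: start y=0.000, vy=8.623 → t=1.760, apex=3.793, x_land=45.359, impact vy=-8.623
  bounce: vy ← 0.64·8.623 = 5.519
Arc 4: start y=0.000, vy=5.519 → t=1.126, apex=1.554, x_land=51.373, impact vy=-5.519
  bounce: vy ← 0.64·5.519 = 3.532
Arc 5: start y=0.000, vy=3.532 → t=0.721, apex=0.636, x_land=55.222, impact vy=-3.532
  bounce: vy ← 0.64·3.532 = 2.260
Arc 6: start y=0.000, vy=2.260 → t=0.461, apex=0.261, x_land=57.685, impact vy=-2.260
  bounce: vy ← 0.64·2.260 = 1.447
Arc 7: start y=0.000, vy=1.447 → t=0.295, apex=0.107, x_land=59.262, impact vy=-1.447
  bounce: vy ← 0.64·1.447 = 0.926

1 3.985 22.611 21.279
2 2.750 9.261 35.962
3 1.760 3.793 45.359
4 1.126 1.554 51.373
5 0.721 0.636 55.222
6 0.461 0.261 57.685
7 0.295 0.107 59.262
final: 59.262 0.926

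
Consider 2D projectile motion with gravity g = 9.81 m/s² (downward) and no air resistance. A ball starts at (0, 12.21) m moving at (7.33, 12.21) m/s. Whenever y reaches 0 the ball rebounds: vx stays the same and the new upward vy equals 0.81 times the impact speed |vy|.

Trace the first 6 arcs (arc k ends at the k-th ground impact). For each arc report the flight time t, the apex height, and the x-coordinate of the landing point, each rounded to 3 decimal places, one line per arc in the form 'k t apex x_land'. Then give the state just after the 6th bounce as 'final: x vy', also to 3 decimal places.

Arc 1: start y=12.210, vy=12.210 → t=3.254, apex=19.809, x_land=23.854, impact vy=-19.714
  bounce: vy ← 0.81·19.714 = 15.968
Arc 2: start y=0.000, vy=15.968 → t=3.256, apex=12.996, x_land=47.717, impact vy=-15.968
  bounce: vy ← 0.81·15.968 = 12.934
Arc 3: start y=0.000, vy=12.934 → t=2.637, apex=8.527, x_land=67.046, impact vy=-12.934
  bounce: vy ← 0.81·12.934 = 10.477
Arc 4: start y=0.000, vy=10.477 → t=2.136, apex=5.595, x_land=82.702, impact vy=-10.477
  bounce: vy ← 0.81·10.477 = 8.486
Arc 5: start y=0.000, vy=8.486 → t=1.730, apex=3.671, x_land=95.384, impact vy=-8.486
  bounce: vy ← 0.81·8.486 = 6.874
Arc 6: start y=0.000, vy=6.874 → t=1.401, apex=2.408, x_land=105.656, impact vy=-6.874
  bounce: vy ← 0.81·6.874 = 5.568

1 3.254 19.809 23.854
2 3.256 12.996 47.717
3 2.637 8.527 67.046
4 2.136 5.595 82.702
5 1.730 3.671 95.384
6 1.401 2.408 105.656
final: 105.656 5.568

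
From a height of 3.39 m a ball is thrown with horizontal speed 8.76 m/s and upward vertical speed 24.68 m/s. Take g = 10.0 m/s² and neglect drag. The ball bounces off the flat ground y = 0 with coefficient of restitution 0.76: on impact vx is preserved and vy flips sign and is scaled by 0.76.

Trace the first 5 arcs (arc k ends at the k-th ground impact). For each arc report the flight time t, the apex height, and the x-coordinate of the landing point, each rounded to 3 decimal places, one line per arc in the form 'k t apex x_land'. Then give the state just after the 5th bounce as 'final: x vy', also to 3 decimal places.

Arc 1: start y=3.390, vy=24.680 → t=5.070, apex=33.845, x_land=44.411, impact vy=-26.017
  bounce: vy ← 0.76·26.017 = 19.773
Arc 2: start y=0.000, vy=19.773 → t=3.955, apex=19.549, x_land=79.053, impact vy=-19.773
  bounce: vy ← 0.76·19.773 = 15.028
Arc 3: start y=0.000, vy=15.028 → t=3.006, apex=11.291, x_land=105.382, impact vy=-15.028
  bounce: vy ← 0.76·15.028 = 11.421
Arc 4: start y=0.000, vy=11.421 → t=2.284, apex=6.522, x_land=125.391, impact vy=-11.421
  bounce: vy ← 0.76·11.421 = 8.680
Arc 5: start y=0.000, vy=8.680 → t=1.736, apex=3.767, x_land=140.599, impact vy=-8.680
  bounce: vy ← 0.76·8.680 = 6.597

1 5.070 33.845 44.411
2 3.955 19.549 79.053
3 3.006 11.291 105.382
4 2.284 6.522 125.391
5 1.736 3.767 140.599
final: 140.599 6.597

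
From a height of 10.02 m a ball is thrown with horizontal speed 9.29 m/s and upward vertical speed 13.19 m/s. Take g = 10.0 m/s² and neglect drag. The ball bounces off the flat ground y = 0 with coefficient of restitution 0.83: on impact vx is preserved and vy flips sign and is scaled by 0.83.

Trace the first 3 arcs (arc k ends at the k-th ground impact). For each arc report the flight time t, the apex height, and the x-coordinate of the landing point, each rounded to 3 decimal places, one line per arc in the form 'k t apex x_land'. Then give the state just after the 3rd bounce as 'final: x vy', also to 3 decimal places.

1 3.254 18.719 30.229
2 3.212 12.895 60.067
3 2.666 8.884 84.833
final: 84.833 11.063

Arc 1: start y=10.020, vy=13.190 → t=3.254, apex=18.719, x_land=30.229, impact vy=-19.349
  bounce: vy ← 0.83·19.349 = 16.060
Arc 2: start y=0.000, vy=16.060 → t=3.212, apex=12.895, x_land=60.067, impact vy=-16.060
  bounce: vy ← 0.83·16.060 = 13.329
Arc 3: start y=0.000, vy=13.329 → t=2.666, apex=8.884, x_land=84.833, impact vy=-13.329
  bounce: vy ← 0.83·13.329 = 11.063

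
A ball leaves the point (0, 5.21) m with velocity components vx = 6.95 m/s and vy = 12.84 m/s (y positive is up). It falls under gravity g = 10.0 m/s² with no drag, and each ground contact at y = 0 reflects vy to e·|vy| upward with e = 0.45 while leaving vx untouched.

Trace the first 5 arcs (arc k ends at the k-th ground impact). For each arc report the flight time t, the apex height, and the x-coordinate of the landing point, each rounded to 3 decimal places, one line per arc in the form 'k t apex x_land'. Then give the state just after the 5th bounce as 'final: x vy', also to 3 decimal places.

Arc 1: start y=5.210, vy=12.840 → t=2.924, apex=13.453, x_land=20.324, impact vy=-16.403
  bounce: vy ← 0.45·16.403 = 7.381
Arc 2: start y=0.000, vy=7.381 → t=1.476, apex=2.724, x_land=30.584, impact vy=-7.381
  bounce: vy ← 0.45·7.381 = 3.322
Arc 3: start y=0.000, vy=3.322 → t=0.664, apex=0.552, x_land=35.201, impact vy=-3.322
  bounce: vy ← 0.45·3.322 = 1.495
Arc 4: start y=0.000, vy=1.495 → t=0.299, apex=0.112, x_land=37.279, impact vy=-1.495
  bounce: vy ← 0.45·1.495 = 0.673
Arc 5: start y=0.000, vy=0.673 → t=0.135, apex=0.023, x_land=38.214, impact vy=-0.673
  bounce: vy ← 0.45·0.673 = 0.303

1 2.924 13.453 20.324
2 1.476 2.724 30.584
3 0.664 0.552 35.201
4 0.299 0.112 37.279
5 0.135 0.023 38.214
final: 38.214 0.303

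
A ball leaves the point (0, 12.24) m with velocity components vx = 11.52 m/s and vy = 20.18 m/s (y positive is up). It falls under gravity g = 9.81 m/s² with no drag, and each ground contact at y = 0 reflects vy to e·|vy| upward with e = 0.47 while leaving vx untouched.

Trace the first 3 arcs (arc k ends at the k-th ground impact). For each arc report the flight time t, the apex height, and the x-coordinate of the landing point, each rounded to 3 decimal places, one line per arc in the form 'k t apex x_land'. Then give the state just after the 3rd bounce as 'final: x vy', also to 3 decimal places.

Arc 1: start y=12.240, vy=20.180 → t=4.651, apex=32.996, x_land=53.576, impact vy=-25.444
  bounce: vy ← 0.47·25.444 = 11.959
Arc 2: start y=0.000, vy=11.959 → t=2.438, apex=7.289, x_land=81.663, impact vy=-11.959
  bounce: vy ← 0.47·11.959 = 5.621
Arc 3: start y=0.000, vy=5.621 → t=1.146, apex=1.610, x_land=94.863, impact vy=-5.621
  bounce: vy ← 0.47·5.621 = 2.642

1 4.651 32.996 53.576
2 2.438 7.289 81.663
3 1.146 1.610 94.863
final: 94.863 2.642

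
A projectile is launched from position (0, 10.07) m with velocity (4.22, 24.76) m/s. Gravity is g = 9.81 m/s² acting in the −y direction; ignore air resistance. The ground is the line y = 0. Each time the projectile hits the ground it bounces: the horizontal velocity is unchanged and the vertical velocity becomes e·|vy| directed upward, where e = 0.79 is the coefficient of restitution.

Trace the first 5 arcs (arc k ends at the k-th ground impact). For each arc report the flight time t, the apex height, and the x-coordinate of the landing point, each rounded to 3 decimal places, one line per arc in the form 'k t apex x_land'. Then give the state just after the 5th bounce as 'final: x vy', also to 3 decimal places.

1 5.426 41.317 22.899
2 4.586 25.786 42.250
3 3.623 16.093 57.538
4 2.862 10.044 69.615
5 2.261 6.268 79.156
final: 79.156 8.761

Arc 1: start y=10.070, vy=24.760 → t=5.426, apex=41.317, x_land=22.899, impact vy=-28.472
  bounce: vy ← 0.79·28.472 = 22.493
Arc 2: start y=0.000, vy=22.493 → t=4.586, apex=25.786, x_land=42.250, impact vy=-22.493
  bounce: vy ← 0.79·22.493 = 17.769
Arc 3: start y=0.000, vy=17.769 → t=3.623, apex=16.093, x_land=57.538, impact vy=-17.769
  bounce: vy ← 0.79·17.769 = 14.038
Arc 4: start y=0.000, vy=14.038 → t=2.862, apex=10.044, x_land=69.615, impact vy=-14.038
  bounce: vy ← 0.79·14.038 = 11.090
Arc 5: start y=0.000, vy=11.090 → t=2.261, apex=6.268, x_land=79.156, impact vy=-11.090
  bounce: vy ← 0.79·11.090 = 8.761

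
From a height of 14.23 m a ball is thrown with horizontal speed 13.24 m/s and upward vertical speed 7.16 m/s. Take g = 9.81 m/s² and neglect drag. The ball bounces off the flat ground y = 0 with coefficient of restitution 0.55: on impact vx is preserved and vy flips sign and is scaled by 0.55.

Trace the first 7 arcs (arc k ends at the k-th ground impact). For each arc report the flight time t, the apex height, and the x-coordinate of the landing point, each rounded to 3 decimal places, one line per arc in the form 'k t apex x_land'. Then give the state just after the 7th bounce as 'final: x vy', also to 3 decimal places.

1 2.583 16.843 34.198
2 2.038 5.095 61.186
3 1.121 1.541 76.029
4 0.617 0.466 84.193
5 0.339 0.141 88.683
6 0.187 0.043 91.153
7 0.103 0.013 92.511
final: 92.511 0.277

Arc 1: start y=14.230, vy=7.160 → t=2.583, apex=16.843, x_land=34.198, impact vy=-18.179
  bounce: vy ← 0.55·18.179 = 9.998
Arc 2: start y=0.000, vy=9.998 → t=2.038, apex=5.095, x_land=61.186, impact vy=-9.998
  bounce: vy ← 0.55·9.998 = 5.499
Arc 3: start y=0.000, vy=5.499 → t=1.121, apex=1.541, x_land=76.029, impact vy=-5.499
  bounce: vy ← 0.55·5.499 = 3.024
Arc 4: start y=0.000, vy=3.024 → t=0.617, apex=0.466, x_land=84.193, impact vy=-3.024
  bounce: vy ← 0.55·3.024 = 1.663
Arc 5: start y=0.000, vy=1.663 → t=0.339, apex=0.141, x_land=88.683, impact vy=-1.663
  bounce: vy ← 0.55·1.663 = 0.915
Arc 6: start y=0.000, vy=0.915 → t=0.187, apex=0.043, x_land=91.153, impact vy=-0.915
  bounce: vy ← 0.55·0.915 = 0.503
Arc 7: start y=0.000, vy=0.503 → t=0.103, apex=0.013, x_land=92.511, impact vy=-0.503
  bounce: vy ← 0.55·0.503 = 0.277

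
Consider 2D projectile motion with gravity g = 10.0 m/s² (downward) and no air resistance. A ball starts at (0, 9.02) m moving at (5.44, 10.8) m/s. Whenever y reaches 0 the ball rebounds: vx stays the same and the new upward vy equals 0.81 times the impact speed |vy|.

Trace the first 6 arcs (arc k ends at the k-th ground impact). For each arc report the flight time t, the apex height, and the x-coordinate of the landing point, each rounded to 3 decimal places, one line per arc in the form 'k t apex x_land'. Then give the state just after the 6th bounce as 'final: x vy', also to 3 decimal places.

Arc 1: start y=9.020, vy=10.800 → t=2.803, apex=14.852, x_land=15.251, impact vy=-17.235
  bounce: vy ← 0.81·17.235 = 13.960
Arc 2: start y=0.000, vy=13.960 → t=2.792, apex=9.744, x_land=30.440, impact vy=-13.960
  bounce: vy ← 0.81·13.960 = 11.308
Arc 3: start y=0.000, vy=11.308 → t=2.262, apex=6.393, x_land=42.743, impact vy=-11.308
  bounce: vy ← 0.81·11.308 = 9.159
Arc 4: start y=0.000, vy=9.159 → t=1.832, apex=4.195, x_land=52.708, impact vy=-9.159
  bounce: vy ← 0.81·9.159 = 7.419
Arc 5: start y=0.000, vy=7.419 → t=1.484, apex=2.752, x_land=60.780, impact vy=-7.419
  bounce: vy ← 0.81·7.419 = 6.009
Arc 6: start y=0.000, vy=6.009 → t=1.202, apex=1.806, x_land=67.318, impact vy=-6.009
  bounce: vy ← 0.81·6.009 = 4.868

1 2.803 14.852 15.251
2 2.792 9.744 30.440
3 2.262 6.393 42.743
4 1.832 4.195 52.708
5 1.484 2.752 60.780
6 1.202 1.806 67.318
final: 67.318 4.868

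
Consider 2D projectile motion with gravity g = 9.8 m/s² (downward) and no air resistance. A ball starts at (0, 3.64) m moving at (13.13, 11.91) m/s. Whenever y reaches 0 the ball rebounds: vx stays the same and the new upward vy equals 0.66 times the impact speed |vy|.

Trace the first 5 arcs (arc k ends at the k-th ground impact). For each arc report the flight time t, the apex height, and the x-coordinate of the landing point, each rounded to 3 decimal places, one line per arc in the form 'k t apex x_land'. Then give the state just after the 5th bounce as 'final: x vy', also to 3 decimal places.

1 2.705 10.877 35.519
2 1.967 4.738 61.342
3 1.298 2.064 78.385
4 0.857 0.899 89.633
5 0.565 0.392 97.057
final: 97.057 1.829

Arc 1: start y=3.640, vy=11.910 → t=2.705, apex=10.877, x_land=35.519, impact vy=-14.601
  bounce: vy ← 0.66·14.601 = 9.637
Arc 2: start y=0.000, vy=9.637 → t=1.967, apex=4.738, x_land=61.342, impact vy=-9.637
  bounce: vy ← 0.66·9.637 = 6.360
Arc 3: start y=0.000, vy=6.360 → t=1.298, apex=2.064, x_land=78.385, impact vy=-6.360
  bounce: vy ← 0.66·6.360 = 4.198
Arc 4: start y=0.000, vy=4.198 → t=0.857, apex=0.899, x_land=89.633, impact vy=-4.198
  bounce: vy ← 0.66·4.198 = 2.771
Arc 5: start y=0.000, vy=2.771 → t=0.565, apex=0.392, x_land=97.057, impact vy=-2.771
  bounce: vy ← 0.66·2.771 = 1.829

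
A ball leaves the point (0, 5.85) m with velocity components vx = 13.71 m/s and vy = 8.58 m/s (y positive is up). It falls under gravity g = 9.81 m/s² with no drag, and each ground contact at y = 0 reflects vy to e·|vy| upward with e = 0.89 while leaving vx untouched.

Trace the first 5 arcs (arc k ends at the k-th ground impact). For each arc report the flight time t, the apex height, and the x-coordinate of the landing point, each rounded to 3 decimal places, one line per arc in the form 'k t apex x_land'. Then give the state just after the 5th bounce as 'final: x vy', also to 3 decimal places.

Arc 1: start y=5.850, vy=8.580 → t=2.274, apex=9.602, x_land=31.173, impact vy=-13.726
  bounce: vy ← 0.89·13.726 = 12.216
Arc 2: start y=0.000, vy=12.216 → t=2.490, apex=7.606, x_land=65.318, impact vy=-12.216
  bounce: vy ← 0.89·12.216 = 10.872
Arc 3: start y=0.000, vy=10.872 → t=2.217, apex=6.025, x_land=95.707, impact vy=-10.872
  bounce: vy ← 0.89·10.872 = 9.676
Arc 4: start y=0.000, vy=9.676 → t=1.973, apex=4.772, x_land=122.752, impact vy=-9.676
  bounce: vy ← 0.89·9.676 = 8.612
Arc 5: start y=0.000, vy=8.612 → t=1.756, apex=3.780, x_land=146.823, impact vy=-8.612
  bounce: vy ← 0.89·8.612 = 7.664

1 2.274 9.602 31.173
2 2.490 7.606 65.318
3 2.217 6.025 95.707
4 1.973 4.772 122.752
5 1.756 3.780 146.823
final: 146.823 7.664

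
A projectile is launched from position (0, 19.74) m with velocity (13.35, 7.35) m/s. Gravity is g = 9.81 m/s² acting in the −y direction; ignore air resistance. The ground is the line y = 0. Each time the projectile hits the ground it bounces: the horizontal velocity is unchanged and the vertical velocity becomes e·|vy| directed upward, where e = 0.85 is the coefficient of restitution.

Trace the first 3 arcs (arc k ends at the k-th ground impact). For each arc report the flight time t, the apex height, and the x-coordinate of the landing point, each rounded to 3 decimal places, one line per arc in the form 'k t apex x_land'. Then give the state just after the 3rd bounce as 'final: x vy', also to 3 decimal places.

1 2.891 22.493 38.591
2 3.640 16.252 87.191
3 3.094 11.742 128.501
final: 128.501 12.901

Arc 1: start y=19.740, vy=7.350 → t=2.891, apex=22.493, x_land=38.591, impact vy=-21.008
  bounce: vy ← 0.85·21.008 = 17.857
Arc 2: start y=0.000, vy=17.857 → t=3.640, apex=16.252, x_land=87.191, impact vy=-17.857
  bounce: vy ← 0.85·17.857 = 15.178
Arc 3: start y=0.000, vy=15.178 → t=3.094, apex=11.742, x_land=128.501, impact vy=-15.178
  bounce: vy ← 0.85·15.178 = 12.901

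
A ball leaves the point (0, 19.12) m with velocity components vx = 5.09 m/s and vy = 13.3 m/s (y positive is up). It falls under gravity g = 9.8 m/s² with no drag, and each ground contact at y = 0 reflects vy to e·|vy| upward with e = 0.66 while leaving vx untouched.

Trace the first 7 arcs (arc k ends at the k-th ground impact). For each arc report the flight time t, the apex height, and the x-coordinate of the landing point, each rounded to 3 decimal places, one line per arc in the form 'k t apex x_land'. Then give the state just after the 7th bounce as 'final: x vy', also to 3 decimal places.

1 3.754 28.145 19.107
2 3.164 12.260 35.209
3 2.088 5.340 45.837
4 1.378 2.326 52.851
5 0.910 1.013 57.481
6 0.600 0.441 60.536
7 0.396 0.192 62.553
final: 62.553 1.281

Arc 1: start y=19.120, vy=13.300 → t=3.754, apex=28.145, x_land=19.107, impact vy=-23.487
  bounce: vy ← 0.66·23.487 = 15.501
Arc 2: start y=0.000, vy=15.501 → t=3.164, apex=12.260, x_land=35.209, impact vy=-15.501
  bounce: vy ← 0.66·15.501 = 10.231
Arc 3: start y=0.000, vy=10.231 → t=2.088, apex=5.340, x_land=45.837, impact vy=-10.231
  bounce: vy ← 0.66·10.231 = 6.752
Arc 4: start y=0.000, vy=6.752 → t=1.378, apex=2.326, x_land=52.851, impact vy=-6.752
  bounce: vy ← 0.66·6.752 = 4.457
Arc 5: start y=0.000, vy=4.457 → t=0.910, apex=1.013, x_land=57.481, impact vy=-4.457
  bounce: vy ← 0.66·4.457 = 2.941
Arc 6: start y=0.000, vy=2.941 → t=0.600, apex=0.441, x_land=60.536, impact vy=-2.941
  bounce: vy ← 0.66·2.941 = 1.941
Arc 7: start y=0.000, vy=1.941 → t=0.396, apex=0.192, x_land=62.553, impact vy=-1.941
  bounce: vy ← 0.66·1.941 = 1.281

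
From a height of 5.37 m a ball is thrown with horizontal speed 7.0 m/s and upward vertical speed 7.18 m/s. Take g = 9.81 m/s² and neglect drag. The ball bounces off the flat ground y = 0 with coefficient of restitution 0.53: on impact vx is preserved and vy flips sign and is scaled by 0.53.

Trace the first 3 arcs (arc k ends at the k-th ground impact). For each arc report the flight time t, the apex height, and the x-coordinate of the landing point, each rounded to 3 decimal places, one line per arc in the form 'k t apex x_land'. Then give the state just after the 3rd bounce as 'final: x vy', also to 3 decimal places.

Arc 1: start y=5.370, vy=7.180 → t=2.009, apex=7.998, x_land=14.062, impact vy=-12.526
  bounce: vy ← 0.53·12.526 = 6.639
Arc 2: start y=0.000, vy=6.639 → t=1.354, apex=2.247, x_land=23.536, impact vy=-6.639
  bounce: vy ← 0.53·6.639 = 3.519
Arc 3: start y=0.000, vy=3.519 → t=0.717, apex=0.631, x_land=28.558, impact vy=-3.519
  bounce: vy ← 0.53·3.519 = 1.865

1 2.009 7.998 14.062
2 1.354 2.247 23.536
3 0.717 0.631 28.558
final: 28.558 1.865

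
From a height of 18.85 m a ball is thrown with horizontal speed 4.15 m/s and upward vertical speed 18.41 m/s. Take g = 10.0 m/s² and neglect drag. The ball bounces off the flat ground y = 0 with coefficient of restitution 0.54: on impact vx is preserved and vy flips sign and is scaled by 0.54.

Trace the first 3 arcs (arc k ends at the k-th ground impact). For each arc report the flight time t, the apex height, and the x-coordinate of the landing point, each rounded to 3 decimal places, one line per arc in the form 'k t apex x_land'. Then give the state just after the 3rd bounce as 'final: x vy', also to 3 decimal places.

1 4.517 35.796 18.744
2 2.890 10.438 30.737
3 1.560 3.044 37.213
final: 37.213 4.213

Arc 1: start y=18.850, vy=18.410 → t=4.517, apex=35.796, x_land=18.744, impact vy=-26.757
  bounce: vy ← 0.54·26.757 = 14.449
Arc 2: start y=0.000, vy=14.449 → t=2.890, apex=10.438, x_land=30.737, impact vy=-14.449
  bounce: vy ← 0.54·14.449 = 7.802
Arc 3: start y=0.000, vy=7.802 → t=1.560, apex=3.044, x_land=37.213, impact vy=-7.802
  bounce: vy ← 0.54·7.802 = 4.213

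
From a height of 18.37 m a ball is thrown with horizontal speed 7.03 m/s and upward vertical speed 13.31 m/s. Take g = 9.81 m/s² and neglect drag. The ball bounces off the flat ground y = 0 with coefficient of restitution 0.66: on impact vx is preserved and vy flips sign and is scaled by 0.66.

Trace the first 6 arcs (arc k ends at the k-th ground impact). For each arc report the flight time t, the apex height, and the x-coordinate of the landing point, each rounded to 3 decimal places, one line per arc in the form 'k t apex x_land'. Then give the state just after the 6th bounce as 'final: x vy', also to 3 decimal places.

1 3.720 27.399 26.153
2 3.120 11.935 48.085
3 2.059 5.199 62.561
4 1.359 2.265 72.114
5 0.897 0.986 78.420
6 0.592 0.430 82.581
final: 82.581 1.916

Arc 1: start y=18.370, vy=13.310 → t=3.720, apex=27.399, x_land=26.153, impact vy=-23.186
  bounce: vy ← 0.66·23.186 = 15.303
Arc 2: start y=0.000, vy=15.303 → t=3.120, apex=11.935, x_land=48.085, impact vy=-15.303
  bounce: vy ← 0.66·15.303 = 10.100
Arc 3: start y=0.000, vy=10.100 → t=2.059, apex=5.199, x_land=62.561, impact vy=-10.100
  bounce: vy ← 0.66·10.100 = 6.666
Arc 4: start y=0.000, vy=6.666 → t=1.359, apex=2.265, x_land=72.114, impact vy=-6.666
  bounce: vy ← 0.66·6.666 = 4.399
Arc 5: start y=0.000, vy=4.399 → t=0.897, apex=0.986, x_land=78.420, impact vy=-4.399
  bounce: vy ← 0.66·4.399 = 2.904
Arc 6: start y=0.000, vy=2.904 → t=0.592, apex=0.430, x_land=82.581, impact vy=-2.904
  bounce: vy ← 0.66·2.904 = 1.916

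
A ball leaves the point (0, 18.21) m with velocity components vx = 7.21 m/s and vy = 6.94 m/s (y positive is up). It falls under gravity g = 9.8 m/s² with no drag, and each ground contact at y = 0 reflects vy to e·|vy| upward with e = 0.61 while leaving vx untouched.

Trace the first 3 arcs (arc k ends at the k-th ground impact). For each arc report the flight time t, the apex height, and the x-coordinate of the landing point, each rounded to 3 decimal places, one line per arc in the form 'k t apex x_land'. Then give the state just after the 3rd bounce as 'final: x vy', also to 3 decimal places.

Arc 1: start y=18.210, vy=6.940 → t=2.762, apex=20.667, x_land=19.913, impact vy=-20.127
  bounce: vy ← 0.61·20.127 = 12.277
Arc 2: start y=0.000, vy=12.277 → t=2.506, apex=7.690, x_land=37.978, impact vy=-12.277
  bounce: vy ← 0.61·12.277 = 7.489
Arc 3: start y=0.000, vy=7.489 → t=1.528, apex=2.862, x_land=48.998, impact vy=-7.489
  bounce: vy ← 0.61·7.489 = 4.568

1 2.762 20.667 19.913
2 2.506 7.690 37.978
3 1.528 2.862 48.998
final: 48.998 4.568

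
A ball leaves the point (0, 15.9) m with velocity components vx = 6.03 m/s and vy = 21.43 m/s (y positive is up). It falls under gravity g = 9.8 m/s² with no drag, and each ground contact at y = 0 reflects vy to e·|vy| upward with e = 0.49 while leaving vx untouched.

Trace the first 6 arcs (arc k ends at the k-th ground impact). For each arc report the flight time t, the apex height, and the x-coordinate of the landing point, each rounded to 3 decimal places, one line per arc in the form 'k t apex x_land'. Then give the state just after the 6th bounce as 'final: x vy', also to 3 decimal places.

Arc 1: start y=15.900, vy=21.430 → t=5.020, apex=39.331, x_land=30.270, impact vy=-27.765
  bounce: vy ← 0.49·27.765 = 13.605
Arc 2: start y=0.000, vy=13.605 → t=2.776, apex=9.443, x_land=47.012, impact vy=-13.605
  bounce: vy ← 0.49·13.605 = 6.666
Arc 3: start y=0.000, vy=6.666 → t=1.360, apex=2.267, x_land=55.216, impact vy=-6.666
  bounce: vy ← 0.49·6.666 = 3.267
Arc 4: start y=0.000, vy=3.267 → t=0.667, apex=0.544, x_land=59.236, impact vy=-3.267
  bounce: vy ← 0.49·3.267 = 1.601
Arc 5: start y=0.000, vy=1.601 → t=0.327, apex=0.131, x_land=61.205, impact vy=-1.601
  bounce: vy ← 0.49·1.601 = 0.784
Arc 6: start y=0.000, vy=0.784 → t=0.160, apex=0.031, x_land=62.170, impact vy=-0.784
  bounce: vy ← 0.49·0.784 = 0.384

1 5.020 39.331 30.270
2 2.776 9.443 47.012
3 1.360 2.267 55.216
4 0.667 0.544 59.236
5 0.327 0.131 61.205
6 0.160 0.031 62.170
final: 62.170 0.384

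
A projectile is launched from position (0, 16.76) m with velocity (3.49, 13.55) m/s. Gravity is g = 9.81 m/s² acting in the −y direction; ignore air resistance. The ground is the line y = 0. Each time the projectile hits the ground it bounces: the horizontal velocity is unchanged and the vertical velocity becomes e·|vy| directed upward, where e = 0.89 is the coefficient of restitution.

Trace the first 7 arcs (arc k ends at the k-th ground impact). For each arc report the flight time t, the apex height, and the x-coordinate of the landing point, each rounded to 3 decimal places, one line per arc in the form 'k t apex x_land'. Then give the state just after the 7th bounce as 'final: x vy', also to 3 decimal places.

1 3.689 26.118 12.874
2 4.107 20.688 27.209
3 3.656 16.387 39.967
4 3.253 12.980 51.322
5 2.896 10.282 61.427
6 2.577 8.144 70.421
7 2.294 6.451 78.426
final: 78.426 10.013

Arc 1: start y=16.760, vy=13.550 → t=3.689, apex=26.118, x_land=12.874, impact vy=-22.637
  bounce: vy ← 0.89·22.637 = 20.147
Arc 2: start y=0.000, vy=20.147 → t=4.107, apex=20.688, x_land=27.209, impact vy=-20.147
  bounce: vy ← 0.89·20.147 = 17.931
Arc 3: start y=0.000, vy=17.931 → t=3.656, apex=16.387, x_land=39.967, impact vy=-17.931
  bounce: vy ← 0.89·17.931 = 15.958
Arc 4: start y=0.000, vy=15.958 → t=3.253, apex=12.980, x_land=51.322, impact vy=-15.958
  bounce: vy ← 0.89·15.958 = 14.203
Arc 5: start y=0.000, vy=14.203 → t=2.896, apex=10.282, x_land=61.427, impact vy=-14.203
  bounce: vy ← 0.89·14.203 = 12.641
Arc 6: start y=0.000, vy=12.641 → t=2.577, apex=8.144, x_land=70.421, impact vy=-12.641
  bounce: vy ← 0.89·12.641 = 11.250
Arc 7: start y=0.000, vy=11.250 → t=2.294, apex=6.451, x_land=78.426, impact vy=-11.250
  bounce: vy ← 0.89·11.250 = 10.013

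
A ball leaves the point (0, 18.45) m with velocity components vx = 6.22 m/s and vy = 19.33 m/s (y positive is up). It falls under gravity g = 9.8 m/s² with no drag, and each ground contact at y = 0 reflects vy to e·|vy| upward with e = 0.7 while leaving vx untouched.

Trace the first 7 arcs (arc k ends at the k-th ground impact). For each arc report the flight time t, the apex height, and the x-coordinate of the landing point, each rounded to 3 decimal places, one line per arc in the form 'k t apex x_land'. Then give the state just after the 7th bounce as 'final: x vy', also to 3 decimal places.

Arc 1: start y=18.450, vy=19.330 → t=4.739, apex=37.514, x_land=29.479, impact vy=-27.116
  bounce: vy ← 0.7·27.116 = 18.981
Arc 2: start y=0.000, vy=18.981 → t=3.874, apex=18.382, x_land=53.573, impact vy=-18.981
  bounce: vy ← 0.7·18.981 = 13.287
Arc 3: start y=0.000, vy=13.287 → t=2.712, apex=9.007, x_land=70.439, impact vy=-13.287
  bounce: vy ← 0.7·13.287 = 9.301
Arc 4: start y=0.000, vy=9.301 → t=1.898, apex=4.413, x_land=82.246, impact vy=-9.301
  bounce: vy ← 0.7·9.301 = 6.511
Arc 5: start y=0.000, vy=6.511 → t=1.329, apex=2.163, x_land=90.510, impact vy=-6.511
  bounce: vy ← 0.7·6.511 = 4.557
Arc 6: start y=0.000, vy=4.557 → t=0.930, apex=1.060, x_land=96.295, impact vy=-4.557
  bounce: vy ← 0.7·4.557 = 3.190
Arc 7: start y=0.000, vy=3.190 → t=0.651, apex=0.519, x_land=100.345, impact vy=-3.190
  bounce: vy ← 0.7·3.190 = 2.233

1 4.739 37.514 29.479
2 3.874 18.382 53.573
3 2.712 9.007 70.439
4 1.898 4.413 82.246
5 1.329 2.163 90.510
6 0.930 1.060 96.295
7 0.651 0.519 100.345
final: 100.345 2.233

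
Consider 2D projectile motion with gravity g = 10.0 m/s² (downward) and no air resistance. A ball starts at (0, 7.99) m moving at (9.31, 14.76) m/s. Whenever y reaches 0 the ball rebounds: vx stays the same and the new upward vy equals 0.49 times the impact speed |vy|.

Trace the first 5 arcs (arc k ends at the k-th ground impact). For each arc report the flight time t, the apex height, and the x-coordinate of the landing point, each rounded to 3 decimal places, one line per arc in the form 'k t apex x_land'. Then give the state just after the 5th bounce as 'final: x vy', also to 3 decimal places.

1 3.419 18.883 31.834
2 1.904 4.534 49.565
3 0.933 1.089 58.253
4 0.457 0.261 62.510
5 0.224 0.063 64.596
final: 64.596 0.549

Arc 1: start y=7.990, vy=14.760 → t=3.419, apex=18.883, x_land=31.834, impact vy=-19.433
  bounce: vy ← 0.49·19.433 = 9.522
Arc 2: start y=0.000, vy=9.522 → t=1.904, apex=4.534, x_land=49.565, impact vy=-9.522
  bounce: vy ← 0.49·9.522 = 4.666
Arc 3: start y=0.000, vy=4.666 → t=0.933, apex=1.089, x_land=58.253, impact vy=-4.666
  bounce: vy ← 0.49·4.666 = 2.286
Arc 4: start y=0.000, vy=2.286 → t=0.457, apex=0.261, x_land=62.510, impact vy=-2.286
  bounce: vy ← 0.49·2.286 = 1.120
Arc 5: start y=0.000, vy=1.120 → t=0.224, apex=0.063, x_land=64.596, impact vy=-1.120
  bounce: vy ← 0.49·1.120 = 0.549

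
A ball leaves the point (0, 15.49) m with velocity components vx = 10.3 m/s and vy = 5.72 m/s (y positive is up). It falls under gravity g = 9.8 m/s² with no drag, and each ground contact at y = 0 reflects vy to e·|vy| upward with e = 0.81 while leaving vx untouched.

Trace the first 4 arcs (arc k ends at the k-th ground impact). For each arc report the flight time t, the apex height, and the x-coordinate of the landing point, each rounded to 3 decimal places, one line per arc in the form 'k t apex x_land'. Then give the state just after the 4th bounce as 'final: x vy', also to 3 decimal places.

Arc 1: start y=15.490, vy=5.720 → t=2.455, apex=17.159, x_land=25.287, impact vy=-18.339
  bounce: vy ← 0.81·18.339 = 14.855
Arc 2: start y=0.000, vy=14.855 → t=3.032, apex=11.258, x_land=56.512, impact vy=-14.855
  bounce: vy ← 0.81·14.855 = 12.032
Arc 3: start y=0.000, vy=12.032 → t=2.456, apex=7.387, x_land=81.804, impact vy=-12.032
  bounce: vy ← 0.81·12.032 = 9.746
Arc 4: start y=0.000, vy=9.746 → t=1.989, apex=4.846, x_land=102.291, impact vy=-9.746
  bounce: vy ← 0.81·9.746 = 7.894

1 2.455 17.159 25.287
2 3.032 11.258 56.512
3 2.456 7.387 81.804
4 1.989 4.846 102.291
final: 102.291 7.894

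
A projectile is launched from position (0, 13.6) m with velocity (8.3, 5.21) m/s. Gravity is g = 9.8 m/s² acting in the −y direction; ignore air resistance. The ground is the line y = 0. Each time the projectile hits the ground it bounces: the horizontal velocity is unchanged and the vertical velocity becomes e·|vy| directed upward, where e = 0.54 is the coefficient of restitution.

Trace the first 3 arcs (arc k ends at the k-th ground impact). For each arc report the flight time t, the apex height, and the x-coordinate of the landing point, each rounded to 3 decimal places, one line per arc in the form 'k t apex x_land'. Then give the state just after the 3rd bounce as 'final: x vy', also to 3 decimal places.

Arc 1: start y=13.600, vy=5.210 → t=2.280, apex=14.985, x_land=18.927, impact vy=-17.138
  bounce: vy ← 0.54·17.138 = 9.254
Arc 2: start y=0.000, vy=9.254 → t=1.889, apex=4.370, x_land=34.603, impact vy=-9.254
  bounce: vy ← 0.54·9.254 = 4.997
Arc 3: start y=0.000, vy=4.997 → t=1.020, apex=1.274, x_land=43.068, impact vy=-4.997
  bounce: vy ← 0.54·4.997 = 2.699

1 2.280 14.985 18.927
2 1.889 4.370 34.603
3 1.020 1.274 43.068
final: 43.068 2.699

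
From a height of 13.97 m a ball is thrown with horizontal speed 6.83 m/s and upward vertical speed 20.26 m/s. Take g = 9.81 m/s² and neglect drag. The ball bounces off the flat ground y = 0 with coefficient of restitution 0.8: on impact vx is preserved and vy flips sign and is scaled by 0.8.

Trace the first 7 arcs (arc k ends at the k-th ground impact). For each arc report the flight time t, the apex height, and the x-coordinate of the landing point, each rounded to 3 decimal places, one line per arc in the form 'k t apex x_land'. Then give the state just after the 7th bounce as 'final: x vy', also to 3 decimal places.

Arc 1: start y=13.970, vy=20.260 → t=4.732, apex=34.891, x_land=32.322, impact vy=-26.164
  bounce: vy ← 0.8·26.164 = 20.931
Arc 2: start y=0.000, vy=20.931 → t=4.267, apex=22.330, x_land=61.468, impact vy=-20.931
  bounce: vy ← 0.8·20.931 = 16.745
Arc 3: start y=0.000, vy=16.745 → t=3.414, apex=14.291, x_land=84.784, impact vy=-16.745
  bounce: vy ← 0.8·16.745 = 13.396
Arc 4: start y=0.000, vy=13.396 → t=2.731, apex=9.146, x_land=103.438, impact vy=-13.396
  bounce: vy ← 0.8·13.396 = 10.717
Arc 5: start y=0.000, vy=10.717 → t=2.185, apex=5.854, x_land=118.360, impact vy=-10.717
  bounce: vy ← 0.8·10.717 = 8.573
Arc 6: start y=0.000, vy=8.573 → t=1.748, apex=3.746, x_land=130.299, impact vy=-8.573
  bounce: vy ← 0.8·8.573 = 6.859
Arc 7: start y=0.000, vy=6.859 → t=1.398, apex=2.398, x_land=139.849, impact vy=-6.859
  bounce: vy ← 0.8·6.859 = 5.487

1 4.732 34.891 32.322
2 4.267 22.330 61.468
3 3.414 14.291 84.784
4 2.731 9.146 103.438
5 2.185 5.854 118.360
6 1.748 3.746 130.299
7 1.398 2.398 139.849
final: 139.849 5.487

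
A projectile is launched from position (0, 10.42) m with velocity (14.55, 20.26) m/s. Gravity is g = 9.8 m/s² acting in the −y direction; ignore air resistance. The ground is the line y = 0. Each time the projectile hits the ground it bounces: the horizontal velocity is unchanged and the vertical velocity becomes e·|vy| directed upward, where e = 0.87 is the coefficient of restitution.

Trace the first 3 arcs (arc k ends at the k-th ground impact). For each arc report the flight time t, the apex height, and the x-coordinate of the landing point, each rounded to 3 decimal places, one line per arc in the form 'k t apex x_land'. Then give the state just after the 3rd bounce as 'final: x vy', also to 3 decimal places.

1 4.597 31.362 66.890
2 4.402 23.738 130.940
3 3.830 17.967 186.663
final: 186.663 16.326

Arc 1: start y=10.420, vy=20.260 → t=4.597, apex=31.362, x_land=66.890, impact vy=-24.793
  bounce: vy ← 0.87·24.793 = 21.570
Arc 2: start y=0.000, vy=21.570 → t=4.402, apex=23.738, x_land=130.940, impact vy=-21.570
  bounce: vy ← 0.87·21.570 = 18.766
Arc 3: start y=0.000, vy=18.766 → t=3.830, apex=17.967, x_land=186.663, impact vy=-18.766
  bounce: vy ← 0.87·18.766 = 16.326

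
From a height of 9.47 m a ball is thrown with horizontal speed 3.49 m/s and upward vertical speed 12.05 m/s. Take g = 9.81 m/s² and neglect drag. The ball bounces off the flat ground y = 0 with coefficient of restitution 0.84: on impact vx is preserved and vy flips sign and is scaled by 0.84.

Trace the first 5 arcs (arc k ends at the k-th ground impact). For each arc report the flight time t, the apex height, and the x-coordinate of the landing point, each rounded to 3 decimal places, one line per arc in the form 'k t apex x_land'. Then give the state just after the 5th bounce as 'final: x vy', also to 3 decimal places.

Arc 1: start y=9.470, vy=12.050 → t=3.083, apex=16.871, x_land=10.759, impact vy=-18.194
  bounce: vy ← 0.84·18.194 = 15.283
Arc 2: start y=0.000, vy=15.283 → t=3.116, apex=11.904, x_land=21.633, impact vy=-15.283
  bounce: vy ← 0.84·15.283 = 12.837
Arc 3: start y=0.000, vy=12.837 → t=2.617, apex=8.399, x_land=30.767, impact vy=-12.837
  bounce: vy ← 0.84·12.837 = 10.783
Arc 4: start y=0.000, vy=10.783 → t=2.198, apex=5.927, x_land=38.440, impact vy=-10.783
  bounce: vy ← 0.84·10.783 = 9.058
Arc 5: start y=0.000, vy=9.058 → t=1.847, apex=4.182, x_land=44.885, impact vy=-9.058
  bounce: vy ← 0.84·9.058 = 7.609

1 3.083 16.871 10.759
2 3.116 11.904 21.633
3 2.617 8.399 30.767
4 2.198 5.927 38.440
5 1.847 4.182 44.885
final: 44.885 7.609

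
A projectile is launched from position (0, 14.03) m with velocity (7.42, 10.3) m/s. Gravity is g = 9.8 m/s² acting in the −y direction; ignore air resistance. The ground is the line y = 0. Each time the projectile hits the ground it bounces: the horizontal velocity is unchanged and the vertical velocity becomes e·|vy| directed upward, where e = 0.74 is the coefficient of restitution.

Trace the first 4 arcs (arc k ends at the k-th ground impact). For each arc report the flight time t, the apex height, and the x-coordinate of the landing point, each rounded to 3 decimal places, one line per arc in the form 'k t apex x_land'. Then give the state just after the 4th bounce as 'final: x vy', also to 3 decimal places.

1 3.043 19.443 22.579
2 2.948 10.647 44.454
3 2.182 5.830 60.641
4 1.614 3.193 72.620
final: 72.620 5.854

Arc 1: start y=14.030, vy=10.300 → t=3.043, apex=19.443, x_land=22.579, impact vy=-19.521
  bounce: vy ← 0.74·19.521 = 14.446
Arc 2: start y=0.000, vy=14.446 → t=2.948, apex=10.647, x_land=44.454, impact vy=-14.446
  bounce: vy ← 0.74·14.446 = 10.690
Arc 3: start y=0.000, vy=10.690 → t=2.182, apex=5.830, x_land=60.641, impact vy=-10.690
  bounce: vy ← 0.74·10.690 = 7.910
Arc 4: start y=0.000, vy=7.910 → t=1.614, apex=3.193, x_land=72.620, impact vy=-7.910
  bounce: vy ← 0.74·7.910 = 5.854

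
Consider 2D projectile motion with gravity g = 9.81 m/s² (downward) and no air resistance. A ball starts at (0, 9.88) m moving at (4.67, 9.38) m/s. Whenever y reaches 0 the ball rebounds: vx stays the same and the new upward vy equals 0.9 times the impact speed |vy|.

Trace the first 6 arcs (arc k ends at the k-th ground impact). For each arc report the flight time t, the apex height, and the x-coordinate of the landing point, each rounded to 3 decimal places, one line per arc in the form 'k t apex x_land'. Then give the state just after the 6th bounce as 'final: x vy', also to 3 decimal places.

1 2.667 14.364 12.457
2 3.080 11.635 26.842
3 2.772 9.424 39.789
4 2.495 7.634 51.441
5 2.246 6.183 61.928
6 2.021 5.009 71.366
final: 71.366 8.922

Arc 1: start y=9.880, vy=9.380 → t=2.667, apex=14.364, x_land=12.457, impact vy=-16.788
  bounce: vy ← 0.9·16.788 = 15.109
Arc 2: start y=0.000, vy=15.109 → t=3.080, apex=11.635, x_land=26.842, impact vy=-15.109
  bounce: vy ← 0.9·15.109 = 13.598
Arc 3: start y=0.000, vy=13.598 → t=2.772, apex=9.424, x_land=39.789, impact vy=-13.598
  bounce: vy ← 0.9·13.598 = 12.238
Arc 4: start y=0.000, vy=12.238 → t=2.495, apex=7.634, x_land=51.441, impact vy=-12.238
  bounce: vy ← 0.9·12.238 = 11.014
Arc 5: start y=0.000, vy=11.014 → t=2.246, apex=6.183, x_land=61.928, impact vy=-11.014
  bounce: vy ← 0.9·11.014 = 9.913
Arc 6: start y=0.000, vy=9.913 → t=2.021, apex=5.009, x_land=71.366, impact vy=-9.913
  bounce: vy ← 0.9·9.913 = 8.922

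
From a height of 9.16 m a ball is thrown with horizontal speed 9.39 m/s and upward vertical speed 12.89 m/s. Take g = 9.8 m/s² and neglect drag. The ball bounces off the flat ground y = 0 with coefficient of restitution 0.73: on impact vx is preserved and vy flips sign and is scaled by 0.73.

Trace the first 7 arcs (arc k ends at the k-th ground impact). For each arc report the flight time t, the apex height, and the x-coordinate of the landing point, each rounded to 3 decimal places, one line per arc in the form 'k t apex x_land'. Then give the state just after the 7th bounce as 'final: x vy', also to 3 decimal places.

1 3.213 17.637 30.166
2 2.770 9.399 56.175
3 2.022 5.009 75.162
4 1.476 2.669 89.023
5 1.078 1.422 99.141
6 0.787 0.758 106.527
7 0.574 0.404 111.919
final: 111.919 2.054

Arc 1: start y=9.160, vy=12.890 → t=3.213, apex=17.637, x_land=30.166, impact vy=-18.593
  bounce: vy ← 0.73·18.593 = 13.573
Arc 2: start y=0.000, vy=13.573 → t=2.770, apex=9.399, x_land=56.175, impact vy=-13.573
  bounce: vy ← 0.73·13.573 = 9.908
Arc 3: start y=0.000, vy=9.908 → t=2.022, apex=5.009, x_land=75.162, impact vy=-9.908
  bounce: vy ← 0.73·9.908 = 7.233
Arc 4: start y=0.000, vy=7.233 → t=1.476, apex=2.669, x_land=89.023, impact vy=-7.233
  bounce: vy ← 0.73·7.233 = 5.280
Arc 5: start y=0.000, vy=5.280 → t=1.078, apex=1.422, x_land=99.141, impact vy=-5.280
  bounce: vy ← 0.73·5.280 = 3.854
Arc 6: start y=0.000, vy=3.854 → t=0.787, apex=0.758, x_land=106.527, impact vy=-3.854
  bounce: vy ← 0.73·3.854 = 2.814
Arc 7: start y=0.000, vy=2.814 → t=0.574, apex=0.404, x_land=111.919, impact vy=-2.814
  bounce: vy ← 0.73·2.814 = 2.054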